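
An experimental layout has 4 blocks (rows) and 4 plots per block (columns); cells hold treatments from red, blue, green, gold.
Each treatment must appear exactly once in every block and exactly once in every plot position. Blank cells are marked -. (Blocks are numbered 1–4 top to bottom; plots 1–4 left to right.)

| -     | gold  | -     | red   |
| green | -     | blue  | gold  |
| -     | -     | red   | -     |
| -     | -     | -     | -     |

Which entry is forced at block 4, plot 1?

Block 1, plot 1: block 1 has {red, gold} and plot 1 has {green}, leaving only blue.
Block 1, plot 3: block 1 has {red, blue, gold} and plot 3 has {red, blue}, leaving only green.
Block 2, plot 2: block 2 has {blue, green, gold} and plot 2 has {gold}, leaving only red.
Block 3, plot 1: block 3 has {red} and plot 1 has {blue, green}, leaving only gold.
Block 4 already has {} and plot 1 already has {blue, green, gold}, so block 4, plot 1 must be red.

red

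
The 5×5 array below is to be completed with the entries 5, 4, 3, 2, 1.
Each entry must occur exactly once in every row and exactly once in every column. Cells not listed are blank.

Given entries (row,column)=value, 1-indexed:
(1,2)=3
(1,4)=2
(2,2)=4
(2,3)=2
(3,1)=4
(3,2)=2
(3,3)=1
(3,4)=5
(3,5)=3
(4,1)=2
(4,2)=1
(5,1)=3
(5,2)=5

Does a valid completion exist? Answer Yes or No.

No row or column among the givens repeats a symbol, and propagating forced cells runs into no contradiction.
One valid completion exists (for instance, 1 3 5 2 4 / 5 4 2 3 1 / 4 2 1 5 3 / 2 1 3 4 5 / 3 5 4 1 2).

Yes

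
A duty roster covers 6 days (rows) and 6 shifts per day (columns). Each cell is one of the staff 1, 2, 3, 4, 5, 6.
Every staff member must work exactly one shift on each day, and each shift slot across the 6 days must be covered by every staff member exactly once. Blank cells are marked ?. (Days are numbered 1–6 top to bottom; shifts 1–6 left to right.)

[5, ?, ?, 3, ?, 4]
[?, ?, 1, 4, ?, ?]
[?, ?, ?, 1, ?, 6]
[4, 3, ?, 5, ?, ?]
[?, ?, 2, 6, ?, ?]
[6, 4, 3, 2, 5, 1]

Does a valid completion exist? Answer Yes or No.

No

Day 1, shift 3: day 1 has {3, 4, 5} and shift 3 has {1, 2, 3}, so it must be 6.
Now day 4, shift 3: day 4 together with shift 3 already contain {1, 2, 3, 4, 5, 6} — every symbol — so nothing can go there. The grid has no valid completion.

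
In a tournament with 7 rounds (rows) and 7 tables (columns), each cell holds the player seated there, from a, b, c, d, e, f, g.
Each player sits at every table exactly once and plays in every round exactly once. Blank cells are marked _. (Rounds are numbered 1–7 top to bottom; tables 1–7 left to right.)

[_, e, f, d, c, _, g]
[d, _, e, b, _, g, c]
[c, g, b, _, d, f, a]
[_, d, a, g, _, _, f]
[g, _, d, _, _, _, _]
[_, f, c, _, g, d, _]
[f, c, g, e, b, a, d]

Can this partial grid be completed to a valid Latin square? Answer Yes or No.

Round 3, table 4: round 3 together with table 4 already contain {a, b, c, d, e, f, g} — every symbol — so nothing can go there. The grid has no valid completion.

No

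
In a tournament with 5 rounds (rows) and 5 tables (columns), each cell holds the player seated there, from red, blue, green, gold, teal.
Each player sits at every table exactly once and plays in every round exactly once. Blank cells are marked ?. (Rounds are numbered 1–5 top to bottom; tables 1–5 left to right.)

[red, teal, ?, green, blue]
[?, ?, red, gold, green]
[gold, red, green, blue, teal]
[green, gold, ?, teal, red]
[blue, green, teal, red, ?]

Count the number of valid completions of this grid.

Round 1, table 3: eliminating its round and table leaves {gold}.
Round 2, table 1: eliminating its round and table leaves {teal}.
Round 2, table 2: eliminating its round and table leaves {blue}.
Round 4, table 3: eliminating its round and table leaves {blue}.
Round 5, table 5: eliminating its round and table leaves {gold}.
Only one assignment across all blanks avoids any round or table repeat, giving 1 completion.

1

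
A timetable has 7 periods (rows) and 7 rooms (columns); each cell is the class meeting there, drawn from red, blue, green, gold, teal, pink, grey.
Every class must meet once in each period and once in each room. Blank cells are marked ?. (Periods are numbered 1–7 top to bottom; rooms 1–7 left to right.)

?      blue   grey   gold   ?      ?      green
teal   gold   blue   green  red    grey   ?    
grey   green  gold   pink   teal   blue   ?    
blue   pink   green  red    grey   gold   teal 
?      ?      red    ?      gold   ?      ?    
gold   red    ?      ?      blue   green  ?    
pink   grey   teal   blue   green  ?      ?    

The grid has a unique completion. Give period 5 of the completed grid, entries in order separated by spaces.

Period 5, room 1: period 5 has {red, gold} and room 1 has {blue, gold, teal, pink, grey}, leaving only green.
Period 5, room 2: period 5 has {red, green, gold} and room 2 has {red, blue, green, gold, pink, grey}, leaving only teal.
Period 5, room 4: period 5 has {red, green, gold, teal} and room 4 has {red, blue, green, gold, pink}, leaving only grey.
Period 5, room 6: period 5 has {red, green, gold, teal, grey} and room 6 has {blue, green, gold, grey}, leaving only pink.
Period 5, room 7: period 5 has {red, green, gold, teal, pink, grey} and room 7 has {green, teal}, leaving only blue.
So period 5 reads: green teal red grey gold pink blue.

green teal red grey gold pink blue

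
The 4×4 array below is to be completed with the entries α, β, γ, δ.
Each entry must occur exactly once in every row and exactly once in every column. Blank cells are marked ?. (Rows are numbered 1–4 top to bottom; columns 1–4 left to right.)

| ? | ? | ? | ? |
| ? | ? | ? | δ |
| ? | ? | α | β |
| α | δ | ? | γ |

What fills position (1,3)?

δ

Row 1, column 4: row 1 has {} and column 4 has {β, γ, δ}, leaving only α.
Row 3, column 2: row 3 has {α, β} and column 2 has {δ}, leaving only γ.
Row 1, column 2: row 1 has {α} and column 2 has {γ, δ}, leaving only β.
Row 2, column 2: row 2 has {δ} and column 2 has {β, γ, δ}, leaving only α.
Row 3, column 1: row 3 has {α, β, γ} and column 1 has {α}, leaving only δ.
Row 1, column 1: row 1 has {α, β} and column 1 has {α, δ}, leaving only γ.
Row 1 already has {α, β, γ} and column 3 already has {α}, so row 1, column 3 must be δ.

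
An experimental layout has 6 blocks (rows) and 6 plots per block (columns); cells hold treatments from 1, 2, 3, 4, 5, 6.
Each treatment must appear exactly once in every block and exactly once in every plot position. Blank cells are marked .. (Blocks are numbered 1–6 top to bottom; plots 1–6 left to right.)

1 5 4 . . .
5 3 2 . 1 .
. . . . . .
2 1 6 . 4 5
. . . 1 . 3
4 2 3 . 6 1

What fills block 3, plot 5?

5

Block 4, plot 4: block 4 has {1, 2, 4, 5, 6} and plot 4 has {1}, leaving only 3.
Block 5, plot 1: block 5 has {1, 3} and plot 1 has {1, 2, 4, 5}, leaving only 6.
Block 3, plot 1: block 3 has {} and plot 1 has {1, 2, 4, 5, 6}, leaving only 3.
Block 5, plot 2: block 5 has {1, 3, 6} and plot 2 has {1, 2, 3, 5}, leaving only 4.
Block 3, plot 2: block 3 has {3} and plot 2 has {1, 2, 3, 4, 5}, leaving only 6.
Block 5, plot 3: block 5 has {1, 3, 4, 6} and plot 3 has {2, 3, 4, 6}, leaving only 5.
Block 3, plot 3: block 3 has {3, 6} and plot 3 has {2, 3, 4, 5, 6}, leaving only 1.
Block 5, plot 5: block 5 has {1, 3, 4, 5, 6} and plot 5 has {1, 4, 6}, leaving only 2.
Block 3 already has {1, 3, 6} and plot 5 already has {1, 2, 4, 6}, so block 3, plot 5 must be 5.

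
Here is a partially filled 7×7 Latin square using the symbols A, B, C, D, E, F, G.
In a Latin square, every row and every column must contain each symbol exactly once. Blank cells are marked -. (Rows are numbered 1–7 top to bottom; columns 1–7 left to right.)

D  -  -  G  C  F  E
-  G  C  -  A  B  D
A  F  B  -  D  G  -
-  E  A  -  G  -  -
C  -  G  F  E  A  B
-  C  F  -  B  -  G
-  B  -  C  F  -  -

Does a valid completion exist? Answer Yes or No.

No

Row 1, column 3: row 1 together with column 3 already contain {A, B, C, D, E, F, G} — every symbol — so nothing can go there. The grid has no valid completion.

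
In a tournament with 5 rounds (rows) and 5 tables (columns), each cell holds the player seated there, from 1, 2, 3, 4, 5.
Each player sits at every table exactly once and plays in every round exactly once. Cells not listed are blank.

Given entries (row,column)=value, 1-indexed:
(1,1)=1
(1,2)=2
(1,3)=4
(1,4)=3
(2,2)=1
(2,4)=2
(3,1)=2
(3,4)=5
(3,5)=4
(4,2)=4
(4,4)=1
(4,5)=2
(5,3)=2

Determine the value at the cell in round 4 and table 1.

Round 1, table 5: round 1 has {1, 2, 3, 4} and table 5 has {2, 4}, leaving only 5.
Round 2, table 5: round 2 has {1, 2} and table 5 has {2, 4, 5}, leaving only 3.
Round 2, table 3: round 2 has {1, 2, 3} and table 3 has {2, 4}, leaving only 5.
Round 2, table 1: round 2 has {1, 2, 3, 5} and table 1 has {1, 2}, leaving only 4.
Round 3, table 2: round 3 has {2, 4, 5} and table 2 has {1, 2, 4}, leaving only 3.
Round 3, table 3: round 3 has {2, 3, 4, 5} and table 3 has {2, 4, 5}, leaving only 1.
Round 4, table 3: round 4 has {1, 2, 4} and table 3 has {1, 2, 4, 5}, leaving only 3.
Round 4 already has {1, 2, 3, 4} and table 1 already has {1, 2, 4}, so round 4, table 1 must be 5.

5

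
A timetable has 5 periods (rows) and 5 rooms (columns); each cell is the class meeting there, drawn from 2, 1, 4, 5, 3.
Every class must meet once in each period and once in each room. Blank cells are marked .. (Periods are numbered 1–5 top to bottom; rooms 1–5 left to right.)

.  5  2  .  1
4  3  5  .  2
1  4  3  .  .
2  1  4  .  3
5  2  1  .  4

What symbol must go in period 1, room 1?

3

Period 1 already has {2, 1, 5} and room 1 already has {2, 1, 4, 5}, so period 1, room 1 must be 3.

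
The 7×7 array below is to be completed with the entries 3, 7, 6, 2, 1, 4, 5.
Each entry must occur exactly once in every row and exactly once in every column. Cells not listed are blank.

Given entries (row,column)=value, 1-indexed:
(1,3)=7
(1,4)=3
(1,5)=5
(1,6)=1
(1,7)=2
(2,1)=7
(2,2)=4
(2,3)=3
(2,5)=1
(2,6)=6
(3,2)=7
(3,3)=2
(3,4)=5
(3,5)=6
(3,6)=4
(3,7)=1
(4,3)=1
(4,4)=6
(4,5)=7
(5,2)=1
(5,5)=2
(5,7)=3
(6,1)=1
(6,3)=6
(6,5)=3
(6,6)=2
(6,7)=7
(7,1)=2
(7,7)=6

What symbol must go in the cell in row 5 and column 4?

7

Row 1, column 2: row 1 has {3, 7, 2, 1, 5} and column 2 has {7, 1, 4}, leaving only 6.
Row 1, column 1: row 1 has {3, 7, 6, 2, 1, 5} and column 1 has {7, 2, 1}, leaving only 4.
Row 2, column 4: row 2 has {3, 7, 6, 1, 4} and column 4 has {3, 6, 5}, leaving only 2.
Row 2, column 7: row 2 has {3, 7, 6, 2, 1, 4} and column 7 has {3, 7, 6, 2, 1}, leaving only 5.
Row 3, column 1: row 3 has {7, 6, 2, 1, 4, 5} and column 1 has {7, 2, 1, 4}, leaving only 3.
Row 4, column 1: row 4 has {7, 6, 1} and column 1 has {3, 7, 2, 1, 4}, leaving only 5.
Row 4, column 6: row 4 has {7, 6, 1, 5} and column 6 has {6, 2, 1, 4}, leaving only 3.
Row 4, column 2: row 4 has {3, 7, 6, 1, 5} and column 2 has {7, 6, 1, 4}, leaving only 2.
Row 4, column 7: row 4 has {3, 7, 6, 2, 1, 5} and column 7 has {3, 7, 6, 2, 1, 5}, leaving only 4.
Row 5, column 1: row 5 has {3, 2, 1} and column 1 has {3, 7, 2, 1, 4, 5}, leaving only 6.
Row 6, column 2: row 6 has {3, 7, 6, 2, 1} and column 2 has {7, 6, 2, 1, 4}, leaving only 5.
Row 6, column 4: row 6 has {3, 7, 6, 2, 1, 5} and column 4 has {3, 6, 2, 5}, leaving only 4.
Row 5 already has {3, 6, 2, 1} and column 4 already has {3, 6, 2, 4, 5}, so row 5, column 4 must be 7.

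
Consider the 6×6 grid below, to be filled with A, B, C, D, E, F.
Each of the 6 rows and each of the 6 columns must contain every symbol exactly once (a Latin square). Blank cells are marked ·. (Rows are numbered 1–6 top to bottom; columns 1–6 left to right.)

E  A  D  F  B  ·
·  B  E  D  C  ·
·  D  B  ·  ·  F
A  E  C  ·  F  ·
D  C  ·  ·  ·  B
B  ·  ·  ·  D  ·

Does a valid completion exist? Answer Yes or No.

Yes

No row or column among the givens repeats a symbol, and propagating forced cells runs into no contradiction.
One valid completion exists (for instance, E A D F B C / F B E D C A / C D B A E F / A E C B F D / D C F E A B / B F A C D E).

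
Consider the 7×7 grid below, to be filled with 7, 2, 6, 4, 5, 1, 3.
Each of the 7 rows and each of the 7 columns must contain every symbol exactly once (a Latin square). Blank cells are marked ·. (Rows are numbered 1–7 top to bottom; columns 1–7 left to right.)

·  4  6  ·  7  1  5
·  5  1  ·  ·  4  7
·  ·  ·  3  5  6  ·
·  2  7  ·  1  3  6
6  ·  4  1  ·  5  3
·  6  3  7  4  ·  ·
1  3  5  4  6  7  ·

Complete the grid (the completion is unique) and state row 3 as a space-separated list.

7 1 2 3 5 6 4

Row 3, column 3: row 3 has {6, 5, 3} and column 3 has {7, 6, 4, 5, 1, 3}, leaving only 2.
Row 1, column 4: row 1 has {7, 6, 4, 5, 1} and column 4 has {7, 4, 1, 3}, leaving only 2.
Row 1, column 1: row 1 has {7, 2, 6, 4, 5, 1} and column 1 has {6, 1}, leaving only 3.
Row 2, column 1: row 2 has {7, 4, 5, 1} and column 1 has {6, 1, 3}, leaving only 2.
Row 2, column 4: row 2 has {7, 2, 4, 5, 1} and column 4 has {7, 2, 4, 1, 3}, leaving only 6.
Row 2, column 5: row 2 has {7, 2, 6, 4, 5, 1} and column 5 has {7, 6, 4, 5, 1}, leaving only 3.
Row 4, column 4: row 4 has {7, 2, 6, 1, 3} and column 4 has {7, 2, 6, 4, 1, 3}, leaving only 5.
Row 4, column 1: row 4 has {7, 2, 6, 5, 1, 3} and column 1 has {2, 6, 1, 3}, leaving only 4.
Row 3, column 1: row 3 has {2, 6, 5, 3} and column 1 has {2, 6, 4, 1, 3}, leaving only 7.
Row 3, column 2: row 3 has {7, 2, 6, 5, 3} and column 2 has {2, 6, 4, 5, 3}, leaving only 1.
Row 3, column 7: row 3 has {7, 2, 6, 5, 1, 3} and column 7 has {7, 6, 5, 3}, leaving only 4.
So row 3 reads: 7 1 2 3 5 6 4.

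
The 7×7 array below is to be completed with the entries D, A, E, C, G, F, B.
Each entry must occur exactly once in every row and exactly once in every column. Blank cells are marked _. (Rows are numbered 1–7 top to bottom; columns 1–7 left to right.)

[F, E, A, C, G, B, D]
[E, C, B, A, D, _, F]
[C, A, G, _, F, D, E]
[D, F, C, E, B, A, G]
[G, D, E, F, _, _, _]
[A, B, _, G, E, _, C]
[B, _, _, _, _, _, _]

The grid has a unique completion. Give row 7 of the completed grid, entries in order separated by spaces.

B G F D C E A

Row 7, column 2: row 7 has {B} and column 2 has {D, A, E, C, F, B}, leaving only G.
Row 7, column 4: row 7 has {G, B} and column 4 has {A, E, C, G, F}, leaving only D.
Row 7, column 3: row 7 has {D, G, B} and column 3 has {A, E, C, G, B}, leaving only F.
Row 7, column 7: row 7 has {D, G, F, B} and column 7 has {D, E, C, G, F}, leaving only A.
Row 7, column 5: row 7 has {D, A, G, F, B} and column 5 has {D, E, G, F, B}, leaving only C.
Row 7, column 6: row 7 has {D, A, C, G, F, B} and column 6 has {D, A, B}, leaving only E.
So row 7 reads: B G F D C E A.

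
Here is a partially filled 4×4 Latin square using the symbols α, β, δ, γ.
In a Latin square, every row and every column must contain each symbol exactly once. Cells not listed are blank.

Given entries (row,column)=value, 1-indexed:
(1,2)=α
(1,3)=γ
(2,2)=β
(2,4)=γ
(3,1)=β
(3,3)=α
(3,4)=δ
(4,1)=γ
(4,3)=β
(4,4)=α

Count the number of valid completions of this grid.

Row 1, column 1: eliminating its row and column leaves {δ}.
Row 1, column 4: eliminating its row and column leaves {β}.
Row 2, column 1: eliminating its row and column leaves {α, δ}.
Row 2, column 3: eliminating its row and column leaves {δ}.
Row 3, column 2: eliminating its row and column leaves {γ}.
Row 4, column 2: eliminating its row and column leaves {δ}.
Only one assignment across all blanks avoids any row or column repeat, giving 1 completion.

1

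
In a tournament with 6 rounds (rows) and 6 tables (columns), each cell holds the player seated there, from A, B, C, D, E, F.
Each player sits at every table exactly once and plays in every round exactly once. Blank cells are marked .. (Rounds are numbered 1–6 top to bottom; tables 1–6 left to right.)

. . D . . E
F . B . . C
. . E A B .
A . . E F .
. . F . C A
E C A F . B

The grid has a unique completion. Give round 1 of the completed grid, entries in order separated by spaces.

B F D C A E

Round 1, table 5: round 1 has {D, E} and table 5 has {B, C, F}, leaving only A.
Round 2, table 4: round 2 has {B, C, F} and table 4 has {A, E, F}, leaving only D.
Round 2, table 5: round 2 has {B, C, D, F} and table 5 has {A, B, C, F}, leaving only E.
Round 2, table 2: round 2 has {B, C, D, E, F} and table 2 has {C}, leaving only A.
Round 4, table 3: round 4 has {A, E, F} and table 3 has {A, B, D, E, F}, leaving only C.
Round 4, table 6: round 4 has {A, C, E, F} and table 6 has {A, B, C, E}, leaving only D.
Round 3, table 6: round 3 has {A, B, E} and table 6 has {A, B, C, D, E}, leaving only F.
Round 3, table 2: round 3 has {A, B, E, F} and table 2 has {A, C}, leaving only D.
Round 3, table 1: round 3 has {A, B, D, E, F} and table 1 has {A, E, F}, leaving only C.
Round 1, table 1: round 1 has {A, D, E} and table 1 has {A, C, E, F}, leaving only B.
Round 1, table 2: round 1 has {A, B, D, E} and table 2 has {A, C, D}, leaving only F.
Round 1, table 4: round 1 has {A, B, D, E, F} and table 4 has {A, D, E, F}, leaving only C.
So round 1 reads: B F D C A E.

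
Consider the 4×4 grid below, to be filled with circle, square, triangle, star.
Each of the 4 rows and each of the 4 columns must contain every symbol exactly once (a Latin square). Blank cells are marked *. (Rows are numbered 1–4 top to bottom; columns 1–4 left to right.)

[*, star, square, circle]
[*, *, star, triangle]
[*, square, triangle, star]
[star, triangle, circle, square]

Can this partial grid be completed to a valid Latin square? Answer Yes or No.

Yes

No row or column among the givens repeats a symbol, and propagating forced cells runs into no contradiction.
One valid completion exists (for instance, triangle star square circle / square circle star triangle / circle square triangle star / star triangle circle square).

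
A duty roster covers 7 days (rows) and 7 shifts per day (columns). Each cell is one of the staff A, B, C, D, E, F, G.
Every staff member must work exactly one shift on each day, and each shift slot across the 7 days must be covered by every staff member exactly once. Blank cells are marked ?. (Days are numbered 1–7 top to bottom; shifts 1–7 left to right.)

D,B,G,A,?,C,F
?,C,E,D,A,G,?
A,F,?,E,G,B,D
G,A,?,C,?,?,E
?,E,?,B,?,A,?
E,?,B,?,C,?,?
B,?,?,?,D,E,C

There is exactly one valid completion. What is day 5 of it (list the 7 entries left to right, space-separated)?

Day 5, shift 5: day 5 has {A, B, E} and shift 5 has {A, C, D, G}, leaving only F.
Day 5, shift 1: day 5 has {A, B, E, F} and shift 1 has {A, B, D, E, G}, leaving only C.
Day 5, shift 3: day 5 has {A, B, C, E, F} and shift 3 has {B, E, G}, leaving only D.
Day 5, shift 7: day 5 has {A, B, C, D, E, F} and shift 7 has {C, D, E, F}, leaving only G.
So day 5 reads: C E D B F A G.

C E D B F A G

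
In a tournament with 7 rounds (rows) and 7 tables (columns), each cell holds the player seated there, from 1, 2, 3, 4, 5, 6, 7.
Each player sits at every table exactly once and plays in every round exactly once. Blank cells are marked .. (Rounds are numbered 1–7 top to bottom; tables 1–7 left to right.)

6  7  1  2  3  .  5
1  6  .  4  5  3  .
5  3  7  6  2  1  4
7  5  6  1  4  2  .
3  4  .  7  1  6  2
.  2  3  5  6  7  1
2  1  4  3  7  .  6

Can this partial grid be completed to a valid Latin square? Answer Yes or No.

Yes

No round or table among the givens repeats a symbol, and propagating forced cells runs into no contradiction.
One valid completion exists (for instance, 6 7 1 2 3 4 5 / 1 6 2 4 5 3 7 / 5 3 7 6 2 1 4 / 7 5 6 1 4 2 3 / 3 4 5 7 1 6 2 / 4 2 3 5 6 7 1 / 2 1 4 3 7 5 6).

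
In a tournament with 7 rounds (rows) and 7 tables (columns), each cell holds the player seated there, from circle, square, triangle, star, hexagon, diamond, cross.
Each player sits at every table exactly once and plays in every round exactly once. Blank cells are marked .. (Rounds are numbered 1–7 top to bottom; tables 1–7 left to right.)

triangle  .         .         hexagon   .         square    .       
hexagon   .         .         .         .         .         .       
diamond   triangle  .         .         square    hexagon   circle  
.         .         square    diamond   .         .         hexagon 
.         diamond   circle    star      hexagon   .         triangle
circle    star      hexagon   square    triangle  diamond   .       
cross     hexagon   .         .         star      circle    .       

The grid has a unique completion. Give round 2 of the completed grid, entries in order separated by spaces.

Round 3, table 4: round 3 has {circle, square, triangle, hexagon, diamond} and table 4 has {square, star, hexagon, diamond}, leaving only cross.
Round 3, table 3: round 3 has {circle, square, triangle, hexagon, diamond, cross} and table 3 has {circle, square, hexagon}, leaving only star.
Round 4, table 1: round 4 has {square, hexagon, diamond} and table 1 has {circle, triangle, hexagon, diamond, cross}, leaving only star.
Round 5, table 1: round 5 has {circle, triangle, star, hexagon, diamond} and table 1 has {circle, triangle, star, hexagon, diamond, cross}, leaving only square.
Round 5, table 6: round 5 has {circle, square, triangle, star, hexagon, diamond} and table 6 has {circle, square, hexagon, diamond}, leaving only cross.
Round 4, table 6: round 4 has {square, star, hexagon, diamond} and table 6 has {circle, square, hexagon, diamond, cross}, leaving only triangle.
Round 2, table 6: round 2 has {hexagon} and table 6 has {circle, square, triangle, hexagon, diamond, cross}, leaving only star.
Round 6, table 7: round 6 has {circle, square, triangle, star, hexagon, diamond} and table 7 has {circle, triangle, hexagon}, leaving only cross.
Round 7, table 4: round 7 has {circle, star, hexagon, cross} and table 4 has {square, star, hexagon, diamond, cross}, leaving only triangle.
Round 2, table 4: round 2 has {star, hexagon} and table 4 has {square, triangle, star, hexagon, diamond, cross}, leaving only circle.
Round 7, table 3: round 7 has {circle, triangle, star, hexagon, cross} and table 3 has {circle, square, star, hexagon}, leaving only diamond.
Round 1, table 3: round 1 has {square, triangle, hexagon} and table 3 has {circle, square, star, hexagon, diamond}, leaving only cross.
Round 2, table 3: round 2 has {circle, star, hexagon} and table 3 has {circle, square, star, hexagon, diamond, cross}, leaving only triangle.
Round 1, table 2: round 1 has {square, triangle, hexagon, cross} and table 2 has {triangle, star, hexagon, diamond}, leaving only circle.
Round 1, table 5: round 1 has {circle, square, triangle, hexagon, cross} and table 5 has {square, triangle, star, hexagon}, leaving only diamond.
Round 2, table 5: round 2 has {circle, triangle, star, hexagon} and table 5 has {square, triangle, star, hexagon, diamond}, leaving only cross.
Round 2, table 2: round 2 has {circle, triangle, star, hexagon, cross} and table 2 has {circle, triangle, star, hexagon, diamond}, leaving only square.
Round 2, table 7: round 2 has {circle, square, triangle, star, hexagon, cross} and table 7 has {circle, triangle, hexagon, cross}, leaving only diamond.
So round 2 reads: hexagon square triangle circle cross star diamond.

hexagon square triangle circle cross star diamond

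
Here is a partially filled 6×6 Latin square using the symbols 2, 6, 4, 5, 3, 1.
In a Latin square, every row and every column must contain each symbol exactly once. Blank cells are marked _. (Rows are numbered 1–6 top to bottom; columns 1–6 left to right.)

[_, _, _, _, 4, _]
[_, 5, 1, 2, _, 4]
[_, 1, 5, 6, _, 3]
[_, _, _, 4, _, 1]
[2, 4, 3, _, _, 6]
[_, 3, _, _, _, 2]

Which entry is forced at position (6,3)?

Row 1, column 6: row 1 has {4} and column 6 has {2, 6, 4, 3, 1}, leaving only 5.
Row 3, column 1: row 3 has {6, 5, 3, 1} and column 1 has {2}, leaving only 4.
Row 3, column 5: row 3 has {6, 4, 5, 3, 1} and column 5 has {4}, leaving only 2.
Row 6, column 3 is narrowed to {6, 4}.
If it were 6, then row 4, column 3 would be left with no valid symbol.
So row 6, column 3 must be 4.

4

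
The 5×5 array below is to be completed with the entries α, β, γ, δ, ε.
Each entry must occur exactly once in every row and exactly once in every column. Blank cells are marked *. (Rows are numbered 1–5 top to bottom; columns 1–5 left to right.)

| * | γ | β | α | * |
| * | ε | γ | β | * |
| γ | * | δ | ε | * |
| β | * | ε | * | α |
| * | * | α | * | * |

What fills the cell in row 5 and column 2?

Row 2, column 5: row 2 has {β, γ, ε} and column 5 has {α}, leaving only δ.
Row 1, column 5: row 1 has {α, β, γ} and column 5 has {α, δ}, leaving only ε.
Row 1, column 1: row 1 has {α, β, γ, ε} and column 1 has {β, γ}, leaving only δ.
Row 2, column 1: row 2 has {β, γ, δ, ε} and column 1 has {β, γ, δ}, leaving only α.
Row 3, column 5: row 3 has {γ, δ, ε} and column 5 has {α, δ, ε}, leaving only β.
Row 3, column 2: row 3 has {β, γ, δ, ε} and column 2 has {γ, ε}, leaving only α.
Row 4, column 2: row 4 has {α, β, ε} and column 2 has {α, γ, ε}, leaving only δ.
Row 5 already has {α} and column 2 already has {α, γ, δ, ε}, so row 5, column 2 must be β.

β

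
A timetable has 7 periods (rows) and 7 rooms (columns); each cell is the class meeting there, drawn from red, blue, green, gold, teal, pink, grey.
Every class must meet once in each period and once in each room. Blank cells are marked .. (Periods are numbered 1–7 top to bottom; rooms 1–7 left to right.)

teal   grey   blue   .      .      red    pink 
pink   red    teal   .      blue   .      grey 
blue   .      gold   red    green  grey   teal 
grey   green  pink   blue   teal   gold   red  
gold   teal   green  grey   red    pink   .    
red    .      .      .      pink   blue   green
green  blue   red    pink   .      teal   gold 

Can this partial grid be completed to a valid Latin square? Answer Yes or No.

No period or room among the givens repeats a symbol, and propagating forced cells runs into no contradiction.
One valid completion exists (for instance, teal grey blue green gold red pink / pink red teal gold blue green grey / blue pink gold red green grey teal / grey green pink blue teal gold red / gold teal green grey red pink blue / red gold grey teal pink blue green / green blue red pink grey teal gold).

Yes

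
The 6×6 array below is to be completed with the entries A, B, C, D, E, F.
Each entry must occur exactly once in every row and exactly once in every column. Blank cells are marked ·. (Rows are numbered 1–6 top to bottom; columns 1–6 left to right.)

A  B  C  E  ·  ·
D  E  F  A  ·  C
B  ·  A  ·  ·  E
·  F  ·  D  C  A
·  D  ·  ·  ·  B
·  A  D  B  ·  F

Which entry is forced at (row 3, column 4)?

F

Row 1, column 6: row 1 has {A, B, C, E} and column 6 has {A, B, C, E, F}, leaving only D.
Row 1, column 5: row 1 has {A, B, C, D, E} and column 5 has {C}, leaving only F.
Row 2, column 5: row 2 has {A, C, D, E, F} and column 5 has {C, F}, leaving only B.
Row 3, column 2: row 3 has {A, B, E} and column 2 has {A, B, D, E, F}, leaving only C.
Row 3 already has {A, B, C, E} and column 4 already has {A, B, D, E}, so row 3, column 4 must be F.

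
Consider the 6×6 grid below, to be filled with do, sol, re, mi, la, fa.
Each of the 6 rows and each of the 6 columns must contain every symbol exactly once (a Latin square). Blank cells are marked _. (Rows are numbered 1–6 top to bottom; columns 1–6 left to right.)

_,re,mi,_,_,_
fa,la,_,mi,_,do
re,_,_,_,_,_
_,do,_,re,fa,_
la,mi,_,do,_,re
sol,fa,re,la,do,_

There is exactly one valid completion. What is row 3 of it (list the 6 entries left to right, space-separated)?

re sol do fa mi la

Row 3, column 2: row 3 has {re} and column 2 has {do, re, mi, la, fa}, leaving only sol.
Row 3, column 4: row 3 has {sol, re} and column 4 has {do, re, mi, la}, leaving only fa.
Row 1, column 1: row 1 has {re, mi} and column 1 has {sol, re, la, fa}, leaving only do.
Row 1, column 4: row 1 has {do, re, mi} and column 4 has {do, re, mi, la, fa}, leaving only sol.
Row 1, column 5: row 1 has {do, sol, re, mi} and column 5 has {do, fa}, leaving only la.
Row 3, column 5: row 3 has {sol, re, fa} and column 5 has {do, la, fa}, leaving only mi.
Row 3, column 6: row 3 has {sol, re, mi, fa} and column 6 has {do, re}, leaving only la.
Row 3, column 3: row 3 has {sol, re, mi, la, fa} and column 3 has {re, mi}, leaving only do.
So row 3 reads: re sol do fa mi la.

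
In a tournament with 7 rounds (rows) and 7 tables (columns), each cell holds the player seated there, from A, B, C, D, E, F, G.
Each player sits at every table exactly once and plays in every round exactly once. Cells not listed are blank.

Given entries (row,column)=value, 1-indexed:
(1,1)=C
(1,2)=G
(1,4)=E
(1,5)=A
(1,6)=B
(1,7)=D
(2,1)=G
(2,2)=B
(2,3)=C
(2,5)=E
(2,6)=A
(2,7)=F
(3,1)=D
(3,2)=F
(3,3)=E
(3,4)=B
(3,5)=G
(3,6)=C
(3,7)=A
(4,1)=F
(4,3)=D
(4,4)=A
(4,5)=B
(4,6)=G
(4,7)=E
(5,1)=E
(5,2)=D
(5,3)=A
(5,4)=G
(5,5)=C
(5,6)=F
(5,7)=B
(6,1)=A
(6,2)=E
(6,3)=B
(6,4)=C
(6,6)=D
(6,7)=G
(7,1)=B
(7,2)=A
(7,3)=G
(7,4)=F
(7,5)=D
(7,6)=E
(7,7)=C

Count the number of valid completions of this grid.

1

Round 1, table 3: eliminating its round and table leaves {F}.
Round 2, table 4: eliminating its round and table leaves {D}.
Round 4, table 2: eliminating its round and table leaves {C}.
Round 6, table 5: eliminating its round and table leaves {F}.
Only one assignment across all blanks avoids any round or table repeat, giving 1 completion.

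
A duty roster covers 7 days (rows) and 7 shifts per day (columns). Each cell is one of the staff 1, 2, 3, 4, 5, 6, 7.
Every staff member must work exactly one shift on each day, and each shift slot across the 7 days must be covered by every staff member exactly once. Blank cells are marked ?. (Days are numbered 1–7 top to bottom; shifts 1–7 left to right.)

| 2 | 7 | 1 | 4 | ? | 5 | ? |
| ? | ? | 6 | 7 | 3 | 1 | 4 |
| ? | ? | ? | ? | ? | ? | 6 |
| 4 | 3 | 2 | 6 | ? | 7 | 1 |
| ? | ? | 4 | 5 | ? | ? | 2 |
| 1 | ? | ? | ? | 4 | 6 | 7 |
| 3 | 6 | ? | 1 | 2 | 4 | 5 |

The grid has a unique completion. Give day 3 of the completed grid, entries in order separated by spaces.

7 4 5 3 1 2 6

Day 1, shift 5: day 1 has {1, 2, 4, 5, 7} and shift 5 has {2, 3, 4}, leaving only 6.
Day 1, shift 7: day 1 has {1, 2, 4, 5, 6, 7} and shift 7 has {1, 2, 4, 5, 6, 7}, leaving only 3.
Day 2, shift 1: day 2 has {1, 3, 4, 6, 7} and shift 1 has {1, 2, 3, 4}, leaving only 5.
Day 3, shift 1: day 3 has {6} and shift 1 has {1, 2, 3, 4, 5}, leaving only 7.
Day 2, shift 2: day 2 has {1, 3, 4, 5, 6, 7} and shift 2 has {3, 6, 7}, leaving only 2.
Day 4, shift 5: day 4 has {1, 2, 3, 4, 6, 7} and shift 5 has {2, 3, 4, 6}, leaving only 5.
Day 3, shift 5: day 3 has {6, 7} and shift 5 has {2, 3, 4, 5, 6}, leaving only 1.
Day 5, shift 1: day 5 has {2, 4, 5} and shift 1 has {1, 2, 3, 4, 5, 7}, leaving only 6.
Day 5, shift 2: day 5 has {2, 4, 5, 6} and shift 2 has {2, 3, 6, 7}, leaving only 1.
Day 5, shift 5: day 5 has {1, 2, 4, 5, 6} and shift 5 has {1, 2, 3, 4, 5, 6}, leaving only 7.
Day 5, shift 6: day 5 has {1, 2, 4, 5, 6, 7} and shift 6 has {1, 4, 5, 6, 7}, leaving only 3.
Day 3, shift 6: day 3 has {1, 6, 7} and shift 6 has {1, 3, 4, 5, 6, 7}, leaving only 2.
Day 3, shift 4: day 3 has {1, 2, 6, 7} and shift 4 has {1, 4, 5, 6, 7}, leaving only 3.
Day 3, shift 3: day 3 has {1, 2, 3, 6, 7} and shift 3 has {1, 2, 4, 6}, leaving only 5.
Day 3, shift 2: day 3 has {1, 2, 3, 5, 6, 7} and shift 2 has {1, 2, 3, 6, 7}, leaving only 4.
So day 3 reads: 7 4 5 3 1 2 6.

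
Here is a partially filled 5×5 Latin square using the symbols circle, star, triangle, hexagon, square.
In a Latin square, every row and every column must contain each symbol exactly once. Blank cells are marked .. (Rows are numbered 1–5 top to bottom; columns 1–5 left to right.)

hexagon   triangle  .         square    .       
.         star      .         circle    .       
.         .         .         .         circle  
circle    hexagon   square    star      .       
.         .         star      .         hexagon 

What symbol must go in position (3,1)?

star

Row 1, column 3: row 1 has {triangle, hexagon, square} and column 3 has {star, square}, leaving only circle.
Row 1, column 5: row 1 has {circle, triangle, hexagon, square} and column 5 has {circle, hexagon}, leaving only star.
Row 3, column 2: row 3 has {circle} and column 2 has {star, triangle, hexagon}, leaving only square.
Row 4, column 5: row 4 has {circle, star, hexagon, square} and column 5 has {circle, star, hexagon}, leaving only triangle.
Row 2, column 5: row 2 has {circle, star} and column 5 has {circle, star, triangle, hexagon}, leaving only square.
Row 2, column 1: row 2 has {circle, star, square} and column 1 has {circle, hexagon}, leaving only triangle.
Row 3 already has {circle, square} and column 1 already has {circle, triangle, hexagon}, so row 3, column 1 must be star.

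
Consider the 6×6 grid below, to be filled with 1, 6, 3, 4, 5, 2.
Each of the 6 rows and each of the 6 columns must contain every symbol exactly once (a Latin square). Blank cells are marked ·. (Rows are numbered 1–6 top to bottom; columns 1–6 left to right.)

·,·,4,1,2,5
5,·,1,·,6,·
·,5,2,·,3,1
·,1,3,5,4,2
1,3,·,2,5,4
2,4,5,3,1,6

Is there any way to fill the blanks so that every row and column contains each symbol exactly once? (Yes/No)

No row or column among the givens repeats a symbol, and propagating forced cells runs into no contradiction.
One valid completion exists (for instance, 3 6 4 1 2 5 / 5 2 1 4 6 3 / 4 5 2 6 3 1 / 6 1 3 5 4 2 / 1 3 6 2 5 4 / 2 4 5 3 1 6).

Yes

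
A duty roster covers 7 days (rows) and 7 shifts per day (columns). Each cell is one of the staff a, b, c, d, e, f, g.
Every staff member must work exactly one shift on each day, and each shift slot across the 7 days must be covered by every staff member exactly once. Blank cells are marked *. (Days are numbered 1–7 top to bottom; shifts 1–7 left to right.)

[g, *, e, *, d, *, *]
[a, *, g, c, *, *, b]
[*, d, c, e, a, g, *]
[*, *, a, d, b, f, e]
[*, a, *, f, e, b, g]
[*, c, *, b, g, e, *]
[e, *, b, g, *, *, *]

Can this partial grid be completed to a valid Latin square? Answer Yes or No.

No

Day 1, shift 4: day 1 has {d, e, g} and shift 4 has {b, c, d, e, f, g}, so it must be a.
Day 1, shift 6: day 1 has {a, d, e, g} and shift 6 has {b, e, f, g}, so it must be c.
Day 1, shift 7: day 1 has {a, c, d, e, g} and shift 7 has {b, e, g}, so it must be f.
Now day 3, shift 7: day 3 together with shift 7 already contain {a, b, c, d, e, f, g} — every symbol — so nothing can go there. The grid has no valid completion.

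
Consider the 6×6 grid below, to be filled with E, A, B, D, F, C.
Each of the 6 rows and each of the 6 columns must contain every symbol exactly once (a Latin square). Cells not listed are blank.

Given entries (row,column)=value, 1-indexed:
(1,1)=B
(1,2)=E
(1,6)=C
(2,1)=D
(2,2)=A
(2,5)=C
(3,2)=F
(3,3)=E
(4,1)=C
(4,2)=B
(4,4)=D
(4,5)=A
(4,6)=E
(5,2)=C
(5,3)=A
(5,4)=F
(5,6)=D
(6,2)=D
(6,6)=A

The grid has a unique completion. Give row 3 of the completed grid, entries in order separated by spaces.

A F E C D B

Row 3, column 1: row 3 has {E, F} and column 1 has {B, D, C}, leaving only A.
Row 3, column 6: row 3 has {E, A, F} and column 6 has {E, A, D, C}, leaving only B.
Row 3, column 4: row 3 has {E, A, B, F} and column 4 has {D, F}, leaving only C.
Row 3, column 5: row 3 has {E, A, B, F, C} and column 5 has {A, C}, leaving only D.
So row 3 reads: A F E C D B.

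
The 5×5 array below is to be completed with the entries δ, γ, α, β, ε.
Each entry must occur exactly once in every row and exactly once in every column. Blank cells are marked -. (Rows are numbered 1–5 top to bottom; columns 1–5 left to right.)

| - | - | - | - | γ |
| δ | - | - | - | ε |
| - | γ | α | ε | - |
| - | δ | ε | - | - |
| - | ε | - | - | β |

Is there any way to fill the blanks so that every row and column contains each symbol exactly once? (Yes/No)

No row or column among the givens repeats a symbol, and propagating forced cells runs into no contradiction.
One valid completion exists (for instance, ε β δ α γ / δ α β γ ε / β γ α ε δ / γ δ ε β α / α ε γ δ β).

Yes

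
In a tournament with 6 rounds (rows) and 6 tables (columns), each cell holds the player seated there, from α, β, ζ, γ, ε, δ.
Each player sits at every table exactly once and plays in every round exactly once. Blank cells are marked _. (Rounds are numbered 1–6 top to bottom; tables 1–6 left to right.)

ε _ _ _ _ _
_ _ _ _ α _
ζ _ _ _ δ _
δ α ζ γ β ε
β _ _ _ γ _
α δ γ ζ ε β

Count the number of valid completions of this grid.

20

Round 1, table 2: eliminating its round and table leaves {β, ζ, γ}.
Round 1, table 3: eliminating its round and table leaves {α, β, δ}.
Round 1, table 4: eliminating its round and table leaves {α, β, δ}.
Round 1, table 5: eliminating its round and table leaves {ζ}.
Round 1, table 6: eliminating its round and table leaves {α, ζ, γ, δ}.
Round 2, table 1: eliminating its round and table leaves {γ}.
Round 2, table 2: eliminating its round and table leaves {β, ζ, γ, ε}.
Round 2, table 3: eliminating its round and table leaves {β, ε, δ}.
Round 2, table 4: eliminating its round and table leaves {β, ε, δ}.
Round 2, table 6: eliminating its round and table leaves {ζ, γ, δ}.
Round 3, table 2: eliminating its round and table leaves {β, γ, ε}.
Round 3, table 3: eliminating its round and table leaves {α, β, ε}.
Round 3, table 4: eliminating its round and table leaves {α, β, ε}.
Round 3, table 6: eliminating its round and table leaves {α, γ}.
Round 5, table 2: eliminating its round and table leaves {ζ, ε}.
Round 5, table 3: eliminating its round and table leaves {α, ε, δ}.
Round 5, table 4: eliminating its round and table leaves {α, ε, δ}.
Round 5, table 6: eliminating its round and table leaves {α, ζ, δ}.
Enumerating the assignments across these blanks that avoid any round or table repeat gives 20 completions.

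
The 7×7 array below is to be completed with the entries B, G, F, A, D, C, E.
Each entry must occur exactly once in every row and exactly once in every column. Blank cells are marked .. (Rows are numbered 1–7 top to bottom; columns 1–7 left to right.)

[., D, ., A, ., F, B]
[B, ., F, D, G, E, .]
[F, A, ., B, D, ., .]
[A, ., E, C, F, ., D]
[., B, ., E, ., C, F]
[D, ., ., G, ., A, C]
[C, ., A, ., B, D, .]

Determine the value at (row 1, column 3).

G

Row 2, column 2: row 2 has {B, G, F, D, E} and column 2 has {B, A, D}, leaving only C.
Row 2, column 7: row 2 has {B, G, F, D, C, E} and column 7 has {B, F, D, C}, leaving only A.
Row 3, column 6: row 3 has {B, F, A, D} and column 6 has {F, A, D, C, E}, leaving only G.
Row 3, column 3: row 3 has {B, G, F, A, D} and column 3 has {F, A, E}, leaving only C.
Row 1 already has {B, F, A, D} and column 3 already has {F, A, C, E}, so row 1, column 3 must be G.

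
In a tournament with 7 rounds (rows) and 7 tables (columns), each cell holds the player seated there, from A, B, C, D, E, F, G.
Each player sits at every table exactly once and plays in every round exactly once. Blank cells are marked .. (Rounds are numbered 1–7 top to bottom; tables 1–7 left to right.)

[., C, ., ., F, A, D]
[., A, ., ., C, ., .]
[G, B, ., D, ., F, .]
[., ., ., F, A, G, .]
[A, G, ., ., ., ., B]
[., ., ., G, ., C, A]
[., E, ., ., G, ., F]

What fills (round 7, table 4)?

A

Round 3, table 5: round 3 has {B, D, F, G} and table 5 has {A, C, F, G}, leaving only E.
Round 3, table 7: round 3 has {B, D, E, F, G} and table 7 has {A, B, D, F}, leaving only C.
Round 3, table 3: round 3 has {B, C, D, E, F, G} and table 3 has {}, leaving only A.
Round 4, table 2: round 4 has {A, F, G} and table 2 has {A, B, C, E, G}, leaving only D.
Round 4, table 7: round 4 has {A, D, F, G} and table 7 has {A, B, C, D, F}, leaving only E.
Round 2, table 7: round 2 has {A, C} and table 7 has {A, B, C, D, E, F}, leaving only G.
Round 5, table 5: round 5 has {A, B, G} and table 5 has {A, C, E, F, G}, leaving only D.
Round 5, table 6: round 5 has {A, B, D, G} and table 6 has {A, C, F, G}, leaving only E.
Round 5, table 4: round 5 has {A, B, D, E, G} and table 4 has {D, F, G}, leaving only C.
Round 5, table 3: round 5 has {A, B, C, D, E, G} and table 3 has {A}, leaving only F.
Round 6, table 2: round 6 has {A, C, G} and table 2 has {A, B, C, D, E, G}, leaving only F.
Round 6, table 5: round 6 has {A, C, F, G} and table 5 has {A, C, D, E, F, G}, leaving only B.
Round 7, table 4 is narrowed to {A, B}.
If it were B, then round 2, table 4 would be left with no valid symbol.
So round 7, table 4 must be A.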